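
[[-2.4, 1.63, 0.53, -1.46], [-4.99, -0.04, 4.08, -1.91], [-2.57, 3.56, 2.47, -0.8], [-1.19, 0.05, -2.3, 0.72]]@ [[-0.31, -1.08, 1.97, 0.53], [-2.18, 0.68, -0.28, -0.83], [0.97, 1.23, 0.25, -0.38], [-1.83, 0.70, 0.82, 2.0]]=[[0.38, 3.33, -6.25, -5.75],  [9.09, 9.04, -10.37, -7.98],  [-3.10, 7.67, -6.10, -6.86],  [-3.29, -1.01, -2.34, 1.64]]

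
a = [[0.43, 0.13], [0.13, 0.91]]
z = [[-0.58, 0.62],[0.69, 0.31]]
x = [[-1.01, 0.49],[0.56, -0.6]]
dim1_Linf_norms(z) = [0.62, 0.69]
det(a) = 0.37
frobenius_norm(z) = 1.14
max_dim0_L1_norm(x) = 1.57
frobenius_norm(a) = 1.02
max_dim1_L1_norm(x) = 1.5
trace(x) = -1.61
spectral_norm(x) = 1.37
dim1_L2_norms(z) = [0.85, 0.76]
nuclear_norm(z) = 1.58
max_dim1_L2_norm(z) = 0.85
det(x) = 0.33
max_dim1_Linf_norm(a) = 0.91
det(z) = -0.61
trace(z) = -0.27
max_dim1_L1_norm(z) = 1.2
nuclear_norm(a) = 1.34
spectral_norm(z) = 0.93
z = a + x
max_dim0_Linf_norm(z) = 0.69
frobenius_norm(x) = 1.39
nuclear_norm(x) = 1.61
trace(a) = 1.34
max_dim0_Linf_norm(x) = 1.01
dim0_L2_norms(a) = [0.45, 0.92]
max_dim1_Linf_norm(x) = 1.01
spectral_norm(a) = 0.94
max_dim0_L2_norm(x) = 1.15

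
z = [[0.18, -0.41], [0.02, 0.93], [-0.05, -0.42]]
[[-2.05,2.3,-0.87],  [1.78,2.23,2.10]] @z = [[-0.28, 3.34], [0.26, 0.46]]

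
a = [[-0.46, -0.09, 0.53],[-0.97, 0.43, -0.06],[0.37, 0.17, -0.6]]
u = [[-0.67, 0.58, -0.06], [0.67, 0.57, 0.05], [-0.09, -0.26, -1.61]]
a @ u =[[0.2, -0.46, -0.83],[0.94, -0.30, 0.18],[-0.08, 0.47, 0.95]]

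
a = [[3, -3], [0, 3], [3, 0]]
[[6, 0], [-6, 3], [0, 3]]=a@[[0, 1], [-2, 1]]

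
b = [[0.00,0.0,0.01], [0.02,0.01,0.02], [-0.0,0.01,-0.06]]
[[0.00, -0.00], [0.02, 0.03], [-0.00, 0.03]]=b @ [[0.55, 1.26], [0.39, 1.21], [0.13, -0.36]]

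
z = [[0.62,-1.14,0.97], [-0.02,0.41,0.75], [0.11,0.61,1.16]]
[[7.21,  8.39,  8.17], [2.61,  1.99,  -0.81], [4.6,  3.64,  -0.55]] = z@[[3.79, 3.62, 4.31], [-0.83, -2.08, -3.85], [4.04, 3.89, 1.14]]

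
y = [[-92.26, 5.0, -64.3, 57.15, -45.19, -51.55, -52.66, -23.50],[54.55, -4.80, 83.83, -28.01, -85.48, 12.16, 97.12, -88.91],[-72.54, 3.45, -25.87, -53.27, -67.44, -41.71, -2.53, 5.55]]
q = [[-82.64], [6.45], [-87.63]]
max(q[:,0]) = 6.45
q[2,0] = -87.63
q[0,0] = -82.64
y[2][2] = -25.87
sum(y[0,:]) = -267.30999999999995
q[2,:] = [-87.63]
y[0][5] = -51.55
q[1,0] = 6.45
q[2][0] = -87.63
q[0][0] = -82.64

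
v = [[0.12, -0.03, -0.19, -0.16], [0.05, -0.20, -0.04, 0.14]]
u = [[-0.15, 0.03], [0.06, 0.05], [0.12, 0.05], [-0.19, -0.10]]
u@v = [[-0.02, -0.0, 0.03, 0.03], [0.01, -0.01, -0.01, -0.00], [0.02, -0.01, -0.02, -0.01], [-0.03, 0.03, 0.04, 0.02]]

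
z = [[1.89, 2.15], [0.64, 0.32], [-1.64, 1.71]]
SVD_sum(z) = [[1.67, 2.31], [0.37, 0.51], [0.25, 0.35]] + [[0.22,-0.16],[0.27,-0.19],[-1.89,1.36]]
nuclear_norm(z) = 5.32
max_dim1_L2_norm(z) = 2.86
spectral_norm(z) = 2.95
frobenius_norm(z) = 3.78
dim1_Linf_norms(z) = [2.15, 0.64, 1.71]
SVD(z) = [[0.97, 0.12], [0.21, 0.14], [0.15, -0.98]] @ diag([2.950172139204682, 2.369975600942016]) @ [[0.58,  0.81], [0.81,  -0.58]]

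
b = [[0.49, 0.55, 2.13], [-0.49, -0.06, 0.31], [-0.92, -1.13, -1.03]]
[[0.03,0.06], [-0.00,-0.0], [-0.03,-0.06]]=b @ [[0.01,0.02], [0.01,0.02], [0.01,0.02]]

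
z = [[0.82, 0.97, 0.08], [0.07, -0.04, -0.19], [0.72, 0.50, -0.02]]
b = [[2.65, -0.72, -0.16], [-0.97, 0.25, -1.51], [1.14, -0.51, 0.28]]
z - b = [[-1.83, 1.69, 0.24], [1.04, -0.29, 1.32], [-0.42, 1.01, -0.3]]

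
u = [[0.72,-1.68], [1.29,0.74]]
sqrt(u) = [[1.08, -0.77],[0.59, 1.09]]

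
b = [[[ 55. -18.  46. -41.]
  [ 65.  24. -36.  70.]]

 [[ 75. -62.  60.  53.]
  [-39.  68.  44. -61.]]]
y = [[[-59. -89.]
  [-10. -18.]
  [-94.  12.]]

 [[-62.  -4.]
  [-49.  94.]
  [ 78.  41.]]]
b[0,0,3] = -41.0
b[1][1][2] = 44.0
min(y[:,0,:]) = -89.0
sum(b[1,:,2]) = 104.0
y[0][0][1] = -89.0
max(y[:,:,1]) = 94.0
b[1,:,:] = [[75.0, -62.0, 60.0, 53.0], [-39.0, 68.0, 44.0, -61.0]]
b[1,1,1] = 68.0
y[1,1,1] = 94.0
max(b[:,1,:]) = 70.0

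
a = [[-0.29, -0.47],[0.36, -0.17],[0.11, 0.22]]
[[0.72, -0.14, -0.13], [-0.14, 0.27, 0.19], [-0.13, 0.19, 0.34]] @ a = [[-0.27, -0.34], [0.16, 0.06], [0.14, 0.1]]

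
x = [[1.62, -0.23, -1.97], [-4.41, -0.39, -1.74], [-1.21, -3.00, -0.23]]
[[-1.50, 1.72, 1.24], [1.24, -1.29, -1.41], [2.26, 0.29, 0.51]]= x @ [[-0.42,0.49,0.44], [-0.62,-0.26,-0.33], [0.49,-0.44,-0.23]]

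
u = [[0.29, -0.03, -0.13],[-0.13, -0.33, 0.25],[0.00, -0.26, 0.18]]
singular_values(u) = [0.55, 0.3, 0.02]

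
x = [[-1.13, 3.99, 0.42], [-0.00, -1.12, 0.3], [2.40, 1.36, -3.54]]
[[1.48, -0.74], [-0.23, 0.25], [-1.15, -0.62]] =x @ [[-0.7, -0.41],[0.18, -0.28],[-0.08, -0.21]]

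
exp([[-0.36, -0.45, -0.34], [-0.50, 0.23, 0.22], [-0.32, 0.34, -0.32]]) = [[0.85, -0.51, -0.31], [-0.54, 1.44, 0.30], [-0.32, 0.42, 0.81]]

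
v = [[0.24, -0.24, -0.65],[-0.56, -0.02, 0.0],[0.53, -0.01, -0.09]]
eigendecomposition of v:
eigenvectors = [[(-0.09-0.49j), -0.09+0.49j, -0.05+0.00j], [(0.64+0j), 0.64-0.00j, (0.93+0j)], [(-0.58-0.08j), (-0.58+0.08j), (-0.36+0j)]]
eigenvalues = [(0.06+0.43j), (0.06-0.43j), (0.01+0j)]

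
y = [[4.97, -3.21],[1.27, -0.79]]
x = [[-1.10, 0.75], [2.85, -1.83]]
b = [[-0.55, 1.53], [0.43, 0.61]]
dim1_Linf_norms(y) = [4.97, 1.27]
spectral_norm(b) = 1.69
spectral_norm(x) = 3.64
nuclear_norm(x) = 3.67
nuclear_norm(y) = 6.13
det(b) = -0.99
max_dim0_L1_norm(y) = 6.24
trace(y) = 4.18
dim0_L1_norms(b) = [0.98, 2.14]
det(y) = 0.15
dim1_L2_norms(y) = [5.92, 1.5]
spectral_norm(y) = 6.10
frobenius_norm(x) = 3.64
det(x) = -0.12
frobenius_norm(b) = 1.79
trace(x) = -2.93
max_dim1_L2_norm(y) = 5.92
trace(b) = 0.06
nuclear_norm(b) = 2.28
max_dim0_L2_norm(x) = 3.05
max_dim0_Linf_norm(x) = 2.85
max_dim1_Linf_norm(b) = 1.53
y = b @ x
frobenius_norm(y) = 6.10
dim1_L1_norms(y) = [8.18, 2.06]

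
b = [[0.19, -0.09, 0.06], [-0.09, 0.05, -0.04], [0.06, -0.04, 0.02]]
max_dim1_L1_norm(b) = 0.34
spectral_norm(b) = 0.26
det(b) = -0.00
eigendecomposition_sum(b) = [[0.19, -0.09, 0.06], [-0.09, 0.05, -0.03], [0.06, -0.03, 0.02]] + [[0.0,0.00,-0.00], [0.00,0.01,-0.0], [-0.0,-0.0,0.0]] + [[-0.0, -0.00, -0.00], [-0.0, -0.0, -0.0], [-0.0, -0.0, -0.0]]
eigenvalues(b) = [0.26, 0.01, -0.01]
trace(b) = 0.26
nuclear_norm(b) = 0.28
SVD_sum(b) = [[0.19, -0.09, 0.06],[-0.09, 0.05, -0.03],[0.06, -0.03, 0.02]] + [[0.0,0.0,-0.0], [0.0,0.01,-0.0], [-0.00,-0.00,0.00]] + [[-0.00, -0.0, -0.0], [-0.00, -0.0, -0.0], [-0.0, -0.0, -0.00]]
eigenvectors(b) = [[0.85, -0.52, 0.03], [-0.43, -0.67, 0.60], [0.29, 0.53, 0.8]]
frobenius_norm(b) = 0.26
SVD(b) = [[-0.85, -0.52, 0.03], [0.43, -0.67, 0.6], [-0.29, 0.53, 0.8]] @ diag([0.25572250501810995, 0.012059733974222159, 0.007782238992332009]) @ [[-0.85, 0.43, -0.29], [-0.52, -0.67, 0.53], [-0.03, -0.60, -0.8]]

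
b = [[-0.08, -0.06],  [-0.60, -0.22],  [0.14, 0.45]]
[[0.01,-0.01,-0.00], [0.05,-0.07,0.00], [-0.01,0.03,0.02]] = b @[[-0.08, 0.11, -0.03], [0.01, 0.03, 0.06]]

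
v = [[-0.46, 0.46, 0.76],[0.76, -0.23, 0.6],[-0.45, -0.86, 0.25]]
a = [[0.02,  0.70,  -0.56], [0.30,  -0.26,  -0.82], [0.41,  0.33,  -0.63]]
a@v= [[0.77, 0.33, 0.3], [0.03, 0.9, -0.13], [0.35, 0.65, 0.35]]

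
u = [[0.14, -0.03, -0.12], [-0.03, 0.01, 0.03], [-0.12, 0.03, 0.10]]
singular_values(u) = [0.25, 0.0, 0.0]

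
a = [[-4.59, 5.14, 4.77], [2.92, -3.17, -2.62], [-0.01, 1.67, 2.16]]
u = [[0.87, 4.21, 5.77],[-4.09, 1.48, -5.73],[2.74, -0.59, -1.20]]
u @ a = [[8.24, 0.76, 5.58], [23.15, -35.28, -35.76], [-14.29, 13.95, 12.02]]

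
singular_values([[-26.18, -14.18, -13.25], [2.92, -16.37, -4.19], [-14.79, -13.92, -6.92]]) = [39.61, 15.62, 1.85]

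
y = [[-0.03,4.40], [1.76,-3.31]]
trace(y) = -3.34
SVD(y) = [[0.77,-0.64], [-0.64,-0.77]] @ diag([5.618097598123096, 1.36072751789751]) @ [[-0.2, 0.98],[-0.98, -0.20]]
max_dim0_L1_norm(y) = 7.71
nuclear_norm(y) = 6.98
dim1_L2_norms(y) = [4.4, 3.75]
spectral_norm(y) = 5.62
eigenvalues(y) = [1.56, -4.9]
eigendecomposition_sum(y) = [[1.18, 1.06], [0.43, 0.38]] + [[-1.21, 3.34], [1.33, -3.69]]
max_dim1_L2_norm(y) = 4.4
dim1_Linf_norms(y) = [4.4, 3.31]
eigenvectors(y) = [[0.94, -0.67], [0.34, 0.74]]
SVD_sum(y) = [[-0.88, 4.22],  [0.74, -3.52]] + [[0.85, 0.18], [1.02, 0.21]]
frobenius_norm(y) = 5.78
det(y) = -7.64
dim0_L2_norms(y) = [1.76, 5.51]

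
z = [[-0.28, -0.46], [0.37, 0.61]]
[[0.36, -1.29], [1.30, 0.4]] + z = [[0.08, -1.75], [1.67, 1.01]]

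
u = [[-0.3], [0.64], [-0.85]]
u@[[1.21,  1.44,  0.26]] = [[-0.36, -0.43, -0.08], [0.77, 0.92, 0.17], [-1.03, -1.22, -0.22]]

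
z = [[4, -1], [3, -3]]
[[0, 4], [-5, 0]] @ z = [[12, -12], [-20, 5]]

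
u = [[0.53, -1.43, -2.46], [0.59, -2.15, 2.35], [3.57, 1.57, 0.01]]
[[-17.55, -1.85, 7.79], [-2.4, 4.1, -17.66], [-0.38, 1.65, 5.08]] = u @ [[-2.21, 0.66, 0.14],[4.76, -0.46, 2.95],[3.89, 1.16, -4.85]]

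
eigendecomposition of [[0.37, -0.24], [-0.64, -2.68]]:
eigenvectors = [[0.98, 0.08],[-0.2, 1.00]]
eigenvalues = [0.42, -2.73]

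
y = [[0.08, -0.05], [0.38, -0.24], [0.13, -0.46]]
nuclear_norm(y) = 0.86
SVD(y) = [[-0.14, -0.15],[-0.67, -0.71],[-0.73, 0.69]] @ diag([0.6190234735936757, 0.2370863537617041]) @ [[-0.58,0.81], [-0.81,-0.58]]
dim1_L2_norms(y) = [0.09, 0.45, 0.48]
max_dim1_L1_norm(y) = 0.62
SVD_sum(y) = [[0.05,-0.07],  [0.24,-0.34],  [0.26,-0.36]] + [[0.03, 0.02], [0.14, 0.10], [-0.13, -0.10]]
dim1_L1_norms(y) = [0.13, 0.62, 0.59]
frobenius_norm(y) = 0.66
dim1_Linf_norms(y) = [0.08, 0.38, 0.46]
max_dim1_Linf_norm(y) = 0.46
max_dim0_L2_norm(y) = 0.52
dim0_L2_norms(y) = [0.41, 0.52]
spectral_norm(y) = 0.62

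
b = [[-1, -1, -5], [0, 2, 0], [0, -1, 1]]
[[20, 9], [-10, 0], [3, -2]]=b @ [[-5, 1], [-5, 0], [-2, -2]]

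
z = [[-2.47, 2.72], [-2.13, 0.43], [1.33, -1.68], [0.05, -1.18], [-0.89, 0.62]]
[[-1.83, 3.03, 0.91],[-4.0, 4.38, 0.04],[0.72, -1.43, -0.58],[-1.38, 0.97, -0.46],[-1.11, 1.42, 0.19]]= z @ [[2.13, -2.24, 0.06], [1.26, -0.92, 0.39]]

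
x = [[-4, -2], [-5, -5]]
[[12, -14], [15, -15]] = x @ [[-3, 4], [0, -1]]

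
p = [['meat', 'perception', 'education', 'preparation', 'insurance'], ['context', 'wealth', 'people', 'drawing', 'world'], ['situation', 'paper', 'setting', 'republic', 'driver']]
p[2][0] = 'situation'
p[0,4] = 'insurance'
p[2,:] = ['situation', 'paper', 'setting', 'republic', 'driver']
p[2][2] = 'setting'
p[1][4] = 'world'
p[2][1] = 'paper'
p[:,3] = ['preparation', 'drawing', 'republic']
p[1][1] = 'wealth'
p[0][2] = 'education'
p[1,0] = 'context'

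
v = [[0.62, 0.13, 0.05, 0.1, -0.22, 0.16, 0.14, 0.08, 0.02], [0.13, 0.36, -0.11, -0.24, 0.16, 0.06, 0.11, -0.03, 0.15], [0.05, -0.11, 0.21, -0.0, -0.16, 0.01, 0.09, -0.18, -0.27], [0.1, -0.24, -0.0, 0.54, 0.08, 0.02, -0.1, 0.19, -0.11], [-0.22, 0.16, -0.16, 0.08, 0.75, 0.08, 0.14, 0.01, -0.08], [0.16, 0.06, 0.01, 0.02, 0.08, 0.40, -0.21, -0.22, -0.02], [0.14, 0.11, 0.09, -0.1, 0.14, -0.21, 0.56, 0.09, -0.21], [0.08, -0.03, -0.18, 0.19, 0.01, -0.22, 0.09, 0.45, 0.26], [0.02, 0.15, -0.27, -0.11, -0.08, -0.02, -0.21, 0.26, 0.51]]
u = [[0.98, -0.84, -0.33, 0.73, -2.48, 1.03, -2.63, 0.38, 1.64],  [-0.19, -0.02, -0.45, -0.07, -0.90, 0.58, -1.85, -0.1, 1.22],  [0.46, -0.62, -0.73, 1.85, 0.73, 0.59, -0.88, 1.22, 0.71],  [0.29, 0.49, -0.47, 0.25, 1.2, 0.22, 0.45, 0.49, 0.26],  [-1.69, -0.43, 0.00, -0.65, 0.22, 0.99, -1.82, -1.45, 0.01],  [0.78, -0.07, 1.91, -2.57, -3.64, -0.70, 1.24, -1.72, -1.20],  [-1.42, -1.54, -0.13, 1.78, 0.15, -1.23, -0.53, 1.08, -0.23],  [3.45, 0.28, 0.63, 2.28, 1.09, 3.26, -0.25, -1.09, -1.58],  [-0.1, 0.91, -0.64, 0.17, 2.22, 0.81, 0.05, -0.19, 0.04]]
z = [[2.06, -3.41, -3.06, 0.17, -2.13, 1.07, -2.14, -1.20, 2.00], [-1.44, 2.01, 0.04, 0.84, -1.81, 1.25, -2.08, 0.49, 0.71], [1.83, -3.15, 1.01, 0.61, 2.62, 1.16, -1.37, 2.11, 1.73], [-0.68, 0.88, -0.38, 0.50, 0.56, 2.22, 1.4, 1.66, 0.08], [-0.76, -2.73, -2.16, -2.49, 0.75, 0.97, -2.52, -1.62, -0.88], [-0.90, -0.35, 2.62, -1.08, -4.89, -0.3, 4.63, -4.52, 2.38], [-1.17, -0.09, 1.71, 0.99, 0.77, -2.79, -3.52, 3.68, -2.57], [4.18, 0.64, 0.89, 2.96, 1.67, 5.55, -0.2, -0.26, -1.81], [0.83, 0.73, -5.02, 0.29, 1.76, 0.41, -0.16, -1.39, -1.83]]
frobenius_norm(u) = 11.29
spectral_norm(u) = 6.83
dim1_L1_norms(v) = [1.52, 1.35, 1.08, 1.38, 1.68, 1.18, 1.65, 1.51, 1.63]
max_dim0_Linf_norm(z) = 5.55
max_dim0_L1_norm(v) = 1.68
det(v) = -0.00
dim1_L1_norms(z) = [17.24, 10.67, 15.59, 8.36, 14.88, 21.67, 17.29, 18.16, 12.42]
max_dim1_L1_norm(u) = 13.91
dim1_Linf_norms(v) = [0.62, 0.36, 0.27, 0.54, 0.75, 0.4, 0.56, 0.45, 0.51]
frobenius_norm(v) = 1.94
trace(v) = 4.40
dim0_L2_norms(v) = [0.72, 0.53, 0.44, 0.65, 0.84, 0.54, 0.69, 0.63, 0.7]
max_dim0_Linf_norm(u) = 3.64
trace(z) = 0.42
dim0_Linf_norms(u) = [3.45, 1.54, 1.91, 2.57, 3.64, 3.26, 2.63, 1.72, 1.64]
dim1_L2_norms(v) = [0.72, 0.53, 0.44, 0.65, 0.84, 0.54, 0.69, 0.63, 0.7]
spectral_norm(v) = 0.97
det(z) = 296400.94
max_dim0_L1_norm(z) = 18.02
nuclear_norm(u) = 24.43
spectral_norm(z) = 10.99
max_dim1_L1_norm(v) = 1.68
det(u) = 0.00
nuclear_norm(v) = 4.40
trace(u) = -1.58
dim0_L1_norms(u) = [9.36, 5.2, 5.29, 10.35, 12.63, 9.41, 9.7, 7.72, 6.89]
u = z @ v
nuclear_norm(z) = 48.42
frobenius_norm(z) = 18.92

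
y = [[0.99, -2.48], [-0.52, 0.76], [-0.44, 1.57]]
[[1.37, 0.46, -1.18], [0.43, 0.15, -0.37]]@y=[[1.64, -4.90], [0.51, -1.53]]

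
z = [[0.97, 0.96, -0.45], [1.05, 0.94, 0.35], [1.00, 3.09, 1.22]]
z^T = [[0.97, 1.05, 1.0], [0.96, 0.94, 3.09], [-0.45, 0.35, 1.22]]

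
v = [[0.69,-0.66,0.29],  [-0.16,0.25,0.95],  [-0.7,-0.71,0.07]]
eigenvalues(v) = [(1+0j), (0.01+1j), (0.01-1j)]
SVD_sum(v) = [[-0.09, -0.57, 0.18], [-0.01, -0.06, 0.02], [-0.12, -0.75, 0.23]] + [[0.68, -0.17, -0.19], [-0.43, 0.11, 0.12], [-0.48, 0.12, 0.13]] + [[0.1, 0.08, 0.3],[0.28, 0.21, 0.81],[-0.1, -0.08, -0.3]]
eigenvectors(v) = [[(0.83+0j), (0.15-0.36j), (0.15+0.36j)], [-0.50+0.00j, (-0.09-0.61j), (-0.09+0.61j)], [-0.25+0.00j, (0.69+0j), 0.69-0.00j]]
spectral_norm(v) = 1.00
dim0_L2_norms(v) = [1.0, 1.0, 1.0]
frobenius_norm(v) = 1.73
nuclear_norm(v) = 2.99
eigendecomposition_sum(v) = [[0.69+0.00j, -0.41-0.00j, (-0.21+0j)],[-0.41+0.00j, (0.25+0j), (0.12+0j)],[-0.21+0.00j, (0.12+0j), 0.06+0.00j]] + [[0.00+0.15j, -0.12+0.21j, (0.25+0.1j)], [0.13+0.20j, 0.00+0.38j, 0.41-0.06j], [-0.25+0.10j, -0.42-0.06j, 0.47j]] + [[-0.15j, (-0.12-0.21j), 0.25-0.10j], [0.13-0.20j, -0.38j, 0.41+0.06j], [-0.25-0.10j, (-0.42+0.06j), -0.47j]]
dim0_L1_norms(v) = [1.55, 1.62, 1.31]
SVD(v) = [[0.6, -0.73, -0.33], [0.07, 0.46, -0.89], [0.79, 0.51, 0.33]] @ diag([1.0017831940137447, 0.9957710766993819, 0.9951233064301999]) @ [[-0.15, -0.94, 0.29], [-0.94, 0.23, 0.26], [-0.32, -0.24, -0.92]]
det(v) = 0.99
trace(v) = 1.01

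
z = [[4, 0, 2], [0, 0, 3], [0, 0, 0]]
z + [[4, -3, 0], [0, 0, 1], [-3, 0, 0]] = [[8, -3, 2], [0, 0, 4], [-3, 0, 0]]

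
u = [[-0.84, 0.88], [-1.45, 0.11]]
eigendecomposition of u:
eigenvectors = [[(-0.26+0.56j), (-0.26-0.56j)], [-0.79+0.00j, -0.79-0.00j]]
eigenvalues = [(-0.36+1.02j), (-0.36-1.02j)]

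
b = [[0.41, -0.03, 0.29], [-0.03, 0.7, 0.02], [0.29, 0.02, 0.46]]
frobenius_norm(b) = 1.02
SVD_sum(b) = [[0.33, -0.10, 0.35],  [-0.1, 0.03, -0.11],  [0.35, -0.11, 0.37]] + [[0.01,0.07,0.01],[0.07,0.67,0.14],[0.01,0.14,0.03]] + [[0.08, 0.01, -0.07], [0.01, 0.0, -0.01], [-0.07, -0.01, 0.06]]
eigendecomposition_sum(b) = [[0.08,0.01,-0.07], [0.01,0.0,-0.01], [-0.07,-0.01,0.06]] + [[0.33, -0.1, 0.35], [-0.10, 0.03, -0.11], [0.35, -0.11, 0.37]] + [[0.01, 0.07, 0.01], [0.07, 0.67, 0.14], [0.01, 0.14, 0.03]]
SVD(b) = [[0.67, 0.1, -0.74], [-0.22, 0.97, -0.06], [0.71, 0.2, 0.67]] @ diag([0.7272993419181379, 0.7010496923577267, 0.14165096572413535]) @ [[0.67, -0.22, 0.71], [0.1, 0.97, 0.20], [-0.74, -0.06, 0.67]]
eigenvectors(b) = [[-0.74, -0.67, 0.1], [-0.06, 0.22, 0.97], [0.67, -0.71, 0.20]]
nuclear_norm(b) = 1.57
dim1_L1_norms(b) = [0.73, 0.75, 0.77]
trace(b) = 1.57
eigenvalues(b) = [0.14, 0.73, 0.7]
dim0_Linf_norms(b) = [0.41, 0.7, 0.46]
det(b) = 0.07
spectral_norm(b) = 0.73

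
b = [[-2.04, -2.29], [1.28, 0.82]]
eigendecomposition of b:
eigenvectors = [[0.80+0.00j, (0.8-0j)], [(-0.5-0.33j), (-0.5+0.33j)]]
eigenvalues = [(-0.61+0.94j), (-0.61-0.94j)]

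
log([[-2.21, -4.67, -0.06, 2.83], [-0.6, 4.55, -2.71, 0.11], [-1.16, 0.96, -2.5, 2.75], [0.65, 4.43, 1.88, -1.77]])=[[(0.6+3.05j), (-0.48+2.35j), 1.10-1.07j, -0.41-0.42j],[(0.04+0.18j), 1.98+0.20j, -0.51+0.39j, -0.43-0.39j],[0.27+0.10j, (1.09+0.29j), 0.69+1.66j, (-0.48-1.36j)],[(-0.37+0.15j), (0.9-0.11j), (-0.76-1.8j), 0.87+1.37j]]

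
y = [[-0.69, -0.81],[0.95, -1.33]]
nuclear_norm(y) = 2.68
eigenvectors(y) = [[0.25+0.63j,0.25-0.63j], [(0.73+0j),(0.73-0j)]]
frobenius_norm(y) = 1.95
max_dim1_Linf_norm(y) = 1.33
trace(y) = -2.02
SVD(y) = [[0.25, 0.97], [0.97, -0.25]] @ diag([1.667156276441771, 1.0120227022754034]) @ [[0.45, -0.89], [-0.89, -0.45]]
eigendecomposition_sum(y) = [[(-0.34+0.61j), -0.40-0.50j], [0.47+0.59j, (-0.66+0.21j)]] + [[(-0.34-0.61j), -0.40+0.50j],[(0.47-0.59j), (-0.66-0.21j)]]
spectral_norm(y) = 1.67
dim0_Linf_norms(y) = [0.95, 1.33]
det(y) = 1.69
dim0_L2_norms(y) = [1.17, 1.56]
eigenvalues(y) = [(-1.01+0.82j), (-1.01-0.82j)]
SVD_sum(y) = [[0.19, -0.37],[0.73, -1.44]] + [[-0.88, -0.44], [0.22, 0.11]]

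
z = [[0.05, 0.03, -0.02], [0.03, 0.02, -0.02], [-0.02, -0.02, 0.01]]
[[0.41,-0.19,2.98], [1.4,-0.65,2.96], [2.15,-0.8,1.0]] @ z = [[-0.04, -0.05, 0.03], [-0.01, -0.03, 0.01], [0.06, 0.03, -0.02]]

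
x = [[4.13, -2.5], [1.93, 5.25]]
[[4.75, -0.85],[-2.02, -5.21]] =x@[[0.75, -0.66], [-0.66, -0.75]]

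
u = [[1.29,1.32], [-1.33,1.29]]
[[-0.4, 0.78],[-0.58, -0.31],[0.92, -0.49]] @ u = [[-1.55,0.48], [-0.34,-1.17], [1.84,0.58]]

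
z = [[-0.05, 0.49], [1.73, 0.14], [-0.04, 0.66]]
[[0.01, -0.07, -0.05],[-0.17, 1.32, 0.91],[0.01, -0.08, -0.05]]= z@ [[-0.1, 0.77, 0.53], [0.01, -0.07, -0.05]]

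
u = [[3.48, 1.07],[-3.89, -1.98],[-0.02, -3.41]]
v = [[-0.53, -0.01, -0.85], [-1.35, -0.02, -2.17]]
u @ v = [[-3.29, -0.06, -5.28], [4.73, 0.08, 7.60], [4.61, 0.07, 7.42]]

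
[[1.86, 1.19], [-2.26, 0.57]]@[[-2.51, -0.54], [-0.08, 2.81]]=[[-4.76, 2.34], [5.63, 2.82]]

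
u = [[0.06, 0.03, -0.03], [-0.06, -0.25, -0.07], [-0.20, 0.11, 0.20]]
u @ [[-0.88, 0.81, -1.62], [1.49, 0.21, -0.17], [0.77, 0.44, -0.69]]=[[-0.03, 0.04, -0.08], [-0.37, -0.13, 0.19], [0.49, -0.05, 0.17]]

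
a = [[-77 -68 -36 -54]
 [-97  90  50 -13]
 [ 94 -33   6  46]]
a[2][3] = 46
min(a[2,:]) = -33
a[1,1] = 90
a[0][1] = -68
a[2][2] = 6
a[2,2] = 6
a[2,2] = 6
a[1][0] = -97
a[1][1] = 90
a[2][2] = 6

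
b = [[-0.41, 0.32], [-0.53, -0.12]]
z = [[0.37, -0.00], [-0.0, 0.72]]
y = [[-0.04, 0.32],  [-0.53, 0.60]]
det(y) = 0.15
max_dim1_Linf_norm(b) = 0.53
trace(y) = 0.56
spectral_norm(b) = 0.68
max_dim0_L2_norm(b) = 0.67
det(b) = 0.22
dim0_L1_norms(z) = [0.37, 0.72]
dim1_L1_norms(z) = [0.37, 0.72]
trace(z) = 1.09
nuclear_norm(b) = 1.00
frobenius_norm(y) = 0.86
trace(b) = -0.53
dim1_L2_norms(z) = [0.37, 0.72]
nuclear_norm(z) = 1.09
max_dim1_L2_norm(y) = 0.8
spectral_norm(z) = 0.72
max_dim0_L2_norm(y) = 0.68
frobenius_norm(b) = 0.75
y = z + b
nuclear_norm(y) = 1.02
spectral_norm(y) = 0.85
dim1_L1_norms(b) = [0.73, 0.65]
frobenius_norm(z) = 0.81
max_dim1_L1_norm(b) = 0.73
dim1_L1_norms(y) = [0.36, 1.13]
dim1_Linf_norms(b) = [0.41, 0.53]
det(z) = 0.27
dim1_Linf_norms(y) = [0.32, 0.6]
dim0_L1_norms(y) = [0.57, 0.92]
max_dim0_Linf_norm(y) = 0.6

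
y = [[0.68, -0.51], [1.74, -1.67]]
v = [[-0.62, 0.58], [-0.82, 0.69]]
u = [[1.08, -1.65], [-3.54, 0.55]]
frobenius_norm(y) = 2.56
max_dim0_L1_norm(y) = 2.42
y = u @ v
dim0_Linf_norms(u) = [3.54, 1.65]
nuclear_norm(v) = 1.40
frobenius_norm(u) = 4.09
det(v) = 0.05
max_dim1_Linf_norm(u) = 3.54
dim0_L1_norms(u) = [4.62, 2.2]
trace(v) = 0.07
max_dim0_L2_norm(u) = 3.7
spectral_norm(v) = 1.37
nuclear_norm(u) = 5.22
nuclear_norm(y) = 2.65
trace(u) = 1.63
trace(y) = -0.99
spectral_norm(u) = 3.86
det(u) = -5.25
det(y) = -0.25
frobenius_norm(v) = 1.37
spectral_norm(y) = 2.56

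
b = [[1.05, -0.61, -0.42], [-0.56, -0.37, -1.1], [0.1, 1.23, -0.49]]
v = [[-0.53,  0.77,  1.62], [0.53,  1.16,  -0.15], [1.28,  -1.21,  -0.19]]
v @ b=[[-0.83, 2.03, -1.42], [-0.11, -0.94, -1.43], [2.0, -0.57, 0.89]]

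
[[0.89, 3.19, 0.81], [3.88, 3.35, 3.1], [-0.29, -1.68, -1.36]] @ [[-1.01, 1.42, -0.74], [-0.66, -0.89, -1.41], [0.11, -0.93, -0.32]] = [[-2.92, -2.33, -5.42], [-5.79, -0.35, -8.59], [1.25, 2.35, 3.02]]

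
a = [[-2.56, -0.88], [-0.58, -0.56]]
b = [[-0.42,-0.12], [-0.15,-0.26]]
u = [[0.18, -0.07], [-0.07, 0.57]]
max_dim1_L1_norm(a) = 3.44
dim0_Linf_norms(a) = [2.56, 0.88]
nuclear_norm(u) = 0.75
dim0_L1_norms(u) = [0.25, 0.64]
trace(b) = -0.68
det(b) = 0.09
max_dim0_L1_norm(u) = 0.64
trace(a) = -3.12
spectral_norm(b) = 0.50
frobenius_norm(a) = 2.82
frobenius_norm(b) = 0.53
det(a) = 0.92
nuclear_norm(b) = 0.68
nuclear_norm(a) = 3.13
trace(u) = 0.75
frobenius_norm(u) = 0.61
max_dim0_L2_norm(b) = 0.45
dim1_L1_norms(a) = [3.44, 1.14]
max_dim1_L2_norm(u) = 0.57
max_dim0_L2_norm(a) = 2.62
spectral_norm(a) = 2.81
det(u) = 0.10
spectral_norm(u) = 0.58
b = u @ a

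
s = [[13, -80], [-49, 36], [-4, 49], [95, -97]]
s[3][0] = 95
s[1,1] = 36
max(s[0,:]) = 13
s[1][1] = 36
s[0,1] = -80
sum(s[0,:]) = -67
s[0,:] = [13, -80]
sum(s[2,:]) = 45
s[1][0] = -49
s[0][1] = -80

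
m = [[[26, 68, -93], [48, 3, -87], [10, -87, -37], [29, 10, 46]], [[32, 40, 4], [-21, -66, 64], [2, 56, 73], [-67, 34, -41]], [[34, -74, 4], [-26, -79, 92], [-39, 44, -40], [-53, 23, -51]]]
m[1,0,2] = 4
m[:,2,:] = [[10, -87, -37], [2, 56, 73], [-39, 44, -40]]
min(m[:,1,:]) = -87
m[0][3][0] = 29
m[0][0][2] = -93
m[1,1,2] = 64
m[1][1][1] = -66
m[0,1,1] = 3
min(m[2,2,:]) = -40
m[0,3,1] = 10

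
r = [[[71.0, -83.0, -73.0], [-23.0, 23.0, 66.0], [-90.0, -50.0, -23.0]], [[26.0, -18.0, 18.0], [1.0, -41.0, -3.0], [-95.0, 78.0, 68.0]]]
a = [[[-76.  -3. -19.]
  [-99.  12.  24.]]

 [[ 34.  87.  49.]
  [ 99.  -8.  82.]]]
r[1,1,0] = 1.0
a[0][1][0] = -99.0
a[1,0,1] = 87.0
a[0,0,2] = -19.0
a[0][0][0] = -76.0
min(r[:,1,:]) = -41.0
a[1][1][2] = 82.0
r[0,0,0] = 71.0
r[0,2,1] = -50.0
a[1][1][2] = 82.0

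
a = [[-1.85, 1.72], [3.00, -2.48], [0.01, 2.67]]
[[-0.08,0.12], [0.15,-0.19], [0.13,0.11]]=a @ [[0.09, -0.03], [0.05, 0.04]]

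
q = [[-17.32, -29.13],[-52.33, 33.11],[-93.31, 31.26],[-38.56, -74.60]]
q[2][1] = 31.26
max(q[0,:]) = -17.32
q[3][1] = -74.6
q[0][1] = -29.13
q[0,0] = -17.32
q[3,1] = -74.6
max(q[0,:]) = -17.32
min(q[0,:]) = -29.13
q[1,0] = -52.33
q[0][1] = -29.13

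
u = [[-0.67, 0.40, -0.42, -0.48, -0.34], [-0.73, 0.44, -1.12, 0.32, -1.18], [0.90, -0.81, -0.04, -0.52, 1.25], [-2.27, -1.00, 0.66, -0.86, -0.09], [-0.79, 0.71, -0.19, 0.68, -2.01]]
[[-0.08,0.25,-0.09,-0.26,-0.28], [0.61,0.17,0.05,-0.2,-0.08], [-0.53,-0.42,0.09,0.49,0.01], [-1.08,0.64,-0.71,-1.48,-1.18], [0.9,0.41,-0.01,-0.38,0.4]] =u@ [[0.23, -0.25, 0.23, 0.60, 0.63], [0.16, 0.13, 0.07, 0.07, -0.03], [-0.17, 0.15, -0.12, -0.17, 0.15], [0.37, -0.11, 0.05, -0.07, -0.09], [-0.34, -0.11, -0.03, -0.03, -0.5]]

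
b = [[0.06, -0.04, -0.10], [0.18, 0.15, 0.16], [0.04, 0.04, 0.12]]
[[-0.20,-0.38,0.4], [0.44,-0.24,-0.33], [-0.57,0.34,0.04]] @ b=[[-0.06, -0.03, 0.01], [-0.03, -0.07, -0.12], [0.03, 0.08, 0.12]]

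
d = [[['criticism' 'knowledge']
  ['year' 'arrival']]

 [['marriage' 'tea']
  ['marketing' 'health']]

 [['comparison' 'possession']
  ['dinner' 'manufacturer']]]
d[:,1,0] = ['year', 'marketing', 'dinner']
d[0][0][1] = 'knowledge'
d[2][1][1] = 'manufacturer'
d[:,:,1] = [['knowledge', 'arrival'], ['tea', 'health'], ['possession', 'manufacturer']]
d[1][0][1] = 'tea'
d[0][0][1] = 'knowledge'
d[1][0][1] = 'tea'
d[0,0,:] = ['criticism', 'knowledge']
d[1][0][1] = 'tea'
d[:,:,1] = [['knowledge', 'arrival'], ['tea', 'health'], ['possession', 'manufacturer']]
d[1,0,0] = 'marriage'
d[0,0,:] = ['criticism', 'knowledge']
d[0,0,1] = 'knowledge'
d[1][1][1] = 'health'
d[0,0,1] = 'knowledge'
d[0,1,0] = 'year'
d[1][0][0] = 'marriage'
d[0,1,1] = 'arrival'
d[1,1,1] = 'health'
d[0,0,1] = 'knowledge'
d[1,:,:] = [['marriage', 'tea'], ['marketing', 'health']]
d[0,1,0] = 'year'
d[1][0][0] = 'marriage'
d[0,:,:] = [['criticism', 'knowledge'], ['year', 'arrival']]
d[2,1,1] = 'manufacturer'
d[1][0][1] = 'tea'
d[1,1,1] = 'health'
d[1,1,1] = 'health'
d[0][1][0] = 'year'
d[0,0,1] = 'knowledge'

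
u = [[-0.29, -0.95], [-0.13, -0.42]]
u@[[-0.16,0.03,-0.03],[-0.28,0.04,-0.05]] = [[0.31, -0.05, 0.06],[0.14, -0.02, 0.02]]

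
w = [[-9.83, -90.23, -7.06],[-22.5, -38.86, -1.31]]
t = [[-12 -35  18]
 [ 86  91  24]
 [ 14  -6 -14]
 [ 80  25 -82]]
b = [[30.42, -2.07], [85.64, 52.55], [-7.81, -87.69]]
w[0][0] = -9.83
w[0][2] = -7.06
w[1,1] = -38.86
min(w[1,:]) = -38.86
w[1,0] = -22.5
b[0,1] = -2.07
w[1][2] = -1.31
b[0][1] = -2.07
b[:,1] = [-2.07, 52.55, -87.69]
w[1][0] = -22.5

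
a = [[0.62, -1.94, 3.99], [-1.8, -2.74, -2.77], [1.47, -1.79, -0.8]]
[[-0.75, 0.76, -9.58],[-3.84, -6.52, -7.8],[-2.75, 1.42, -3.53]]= a @ [[-0.25, 2.05, 0.97], [1.15, 0.78, 3.21], [0.41, 0.25, -0.99]]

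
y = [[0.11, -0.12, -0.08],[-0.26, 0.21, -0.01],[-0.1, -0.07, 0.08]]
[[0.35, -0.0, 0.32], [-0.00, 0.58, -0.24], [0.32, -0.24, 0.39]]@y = [[0.01, -0.06, -0.0], [-0.13, 0.14, -0.02], [0.06, -0.12, 0.01]]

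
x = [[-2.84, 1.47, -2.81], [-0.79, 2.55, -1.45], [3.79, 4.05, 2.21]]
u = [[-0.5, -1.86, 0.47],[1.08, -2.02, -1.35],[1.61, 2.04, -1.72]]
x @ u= [[-1.52, -3.42, 1.51], [0.81, -6.64, -1.32], [6.04, -10.72, -7.49]]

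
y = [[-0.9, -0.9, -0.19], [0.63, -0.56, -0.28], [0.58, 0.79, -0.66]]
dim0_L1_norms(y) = [2.11, 2.25, 1.13]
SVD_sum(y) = [[-0.81, -0.87, 0.23], [0.05, 0.05, -0.01], [0.72, 0.78, -0.21]] + [[0.08,-0.09,-0.06], [0.53,-0.59,-0.37], [0.06,-0.07,-0.04]] + [[-0.18, 0.07, -0.36], [0.05, -0.02, 0.1], [-0.2, 0.08, -0.41]]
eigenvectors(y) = [[0.59+0.00j, 0.59-0.00j, (0.42+0j)], [-0.01-0.55j, (-0.01+0.55j), -0.30+0.00j], [-0.49-0.33j, -0.49+0.33j, (0.86+0j)]]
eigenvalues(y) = [(-0.74+0.93j), (-0.74-0.93j), (-0.65+0j)]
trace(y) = -2.12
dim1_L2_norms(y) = [1.29, 0.89, 1.18]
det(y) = -0.92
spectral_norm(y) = 1.63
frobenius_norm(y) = 1.96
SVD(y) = [[-0.75, -0.16, 0.65], [0.04, -0.98, -0.19], [0.67, -0.11, 0.74]] @ diag([1.626243453288003, 0.8942114139281578, 0.6299350584294511]) @ [[0.67,  0.72,  -0.19],[-0.61,  0.67,  0.42],[-0.43,  0.17,  -0.89]]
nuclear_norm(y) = 3.15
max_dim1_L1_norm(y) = 2.03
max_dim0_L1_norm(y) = 2.25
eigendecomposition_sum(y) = [[(-0.37+0.28j), -0.51-0.26j, 0.00-0.23j], [0.26+0.34j, (-0.24+0.47j), (-0.21-0j)], [0.45-0.03j, 0.28+0.50j, -0.13+0.19j]] + [[-0.37-0.28j,(-0.51+0.26j),0.23j], [(0.26-0.34j),-0.24-0.47j,(-0.21+0j)], [(0.45+0.03j),0.28-0.50j,(-0.13-0.19j)]] + [[(-0.16+0j),0.12-0.00j,(-0.2-0j)], [0.12-0.00j,-0.08+0.00j,0.14+0.00j], [(-0.33+0j),(0.24-0j),-0.40-0.00j]]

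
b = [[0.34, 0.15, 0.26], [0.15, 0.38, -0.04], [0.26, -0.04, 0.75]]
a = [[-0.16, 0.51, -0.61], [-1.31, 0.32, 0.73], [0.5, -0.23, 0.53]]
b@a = [[-0.12, 0.16, 0.04], [-0.54, 0.21, 0.16], [0.39, -0.05, 0.21]]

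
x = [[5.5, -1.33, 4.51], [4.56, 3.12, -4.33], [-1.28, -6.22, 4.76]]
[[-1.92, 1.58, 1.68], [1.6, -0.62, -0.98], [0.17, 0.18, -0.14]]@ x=[[-5.51, -2.97, -7.50], [7.23, 2.03, 5.24], [1.94, 1.21, -0.68]]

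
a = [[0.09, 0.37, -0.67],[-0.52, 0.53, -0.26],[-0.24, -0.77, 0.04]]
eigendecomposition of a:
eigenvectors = [[(-0.52+0j), 0.68+0.00j, (0.68-0j)],[(-0.42+0j), (0.04+0.48j), (0.04-0.48j)],[-0.74+0.00j, (-0.51-0.22j), (-0.51+0.22j)]]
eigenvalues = [(-0.57+0j), (0.61+0.47j), (0.61-0.47j)]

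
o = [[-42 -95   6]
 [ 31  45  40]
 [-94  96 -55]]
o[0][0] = -42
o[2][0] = -94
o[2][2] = -55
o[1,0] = 31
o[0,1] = -95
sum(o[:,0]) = -105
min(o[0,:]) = -95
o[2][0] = -94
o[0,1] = -95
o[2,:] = [-94, 96, -55]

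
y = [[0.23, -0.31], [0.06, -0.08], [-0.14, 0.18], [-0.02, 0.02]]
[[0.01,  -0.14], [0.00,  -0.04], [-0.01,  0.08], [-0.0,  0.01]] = y@ [[0.00, -0.04],  [-0.04, 0.43]]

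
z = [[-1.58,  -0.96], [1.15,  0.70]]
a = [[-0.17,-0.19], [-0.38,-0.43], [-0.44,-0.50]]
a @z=[[0.05,0.03], [0.11,0.06], [0.12,0.07]]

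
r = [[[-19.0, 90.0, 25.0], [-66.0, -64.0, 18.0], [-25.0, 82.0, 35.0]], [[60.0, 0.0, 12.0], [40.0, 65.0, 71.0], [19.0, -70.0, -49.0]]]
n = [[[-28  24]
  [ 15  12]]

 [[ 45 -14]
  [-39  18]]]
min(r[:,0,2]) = 12.0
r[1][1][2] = 71.0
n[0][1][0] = 15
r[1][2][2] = -49.0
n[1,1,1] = 18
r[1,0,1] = 0.0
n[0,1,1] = 12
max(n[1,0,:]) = 45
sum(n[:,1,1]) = 30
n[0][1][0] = 15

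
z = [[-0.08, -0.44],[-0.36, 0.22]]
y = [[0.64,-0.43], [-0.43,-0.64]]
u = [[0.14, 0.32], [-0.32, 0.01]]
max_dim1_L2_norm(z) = 0.45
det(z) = -0.18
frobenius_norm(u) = 0.47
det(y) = -0.59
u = z @ y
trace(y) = 0.00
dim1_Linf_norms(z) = [0.44, 0.36]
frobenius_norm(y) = 1.09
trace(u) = 0.15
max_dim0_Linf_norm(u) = 0.32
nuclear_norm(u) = 0.66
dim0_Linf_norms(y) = [0.64, 0.64]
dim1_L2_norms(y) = [0.77, 0.77]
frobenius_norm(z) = 0.61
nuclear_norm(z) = 0.85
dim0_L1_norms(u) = [0.46, 0.33]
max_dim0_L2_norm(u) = 0.35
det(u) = 0.10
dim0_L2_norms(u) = [0.35, 0.32]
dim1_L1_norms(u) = [0.46, 0.33]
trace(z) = 0.14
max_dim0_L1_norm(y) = 1.07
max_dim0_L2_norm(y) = 0.77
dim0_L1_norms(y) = [1.07, 1.07]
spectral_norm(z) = 0.51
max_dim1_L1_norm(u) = 0.46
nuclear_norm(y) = 1.54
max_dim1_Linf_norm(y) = 0.64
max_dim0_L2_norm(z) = 0.49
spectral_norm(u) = 0.39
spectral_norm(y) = 0.77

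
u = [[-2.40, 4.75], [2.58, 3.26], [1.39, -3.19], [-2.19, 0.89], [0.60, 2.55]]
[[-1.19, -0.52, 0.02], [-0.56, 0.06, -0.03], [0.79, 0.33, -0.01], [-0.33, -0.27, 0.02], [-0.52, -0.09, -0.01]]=u @ [[0.06, 0.1, -0.01], [-0.22, -0.06, -0.00]]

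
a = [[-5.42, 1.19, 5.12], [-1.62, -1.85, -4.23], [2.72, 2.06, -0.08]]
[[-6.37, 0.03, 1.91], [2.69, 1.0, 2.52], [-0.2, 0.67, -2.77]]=a@[[0.54,-0.26,-0.59], [-0.83,0.65,-0.57], [-0.48,-0.42,-0.12]]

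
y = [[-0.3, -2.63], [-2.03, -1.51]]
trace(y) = -1.81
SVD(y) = [[-0.73,-0.68], [-0.68,0.73]] @ diag([3.3606930712485314, 1.4538370200480222]) @ [[0.48, 0.88],[-0.88, 0.48]]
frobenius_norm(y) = 3.66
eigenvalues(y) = [1.48, -3.29]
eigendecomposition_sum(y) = [[0.93, -0.82], [-0.63, 0.55]] + [[-1.23, -1.81], [-1.4, -2.06]]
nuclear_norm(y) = 4.81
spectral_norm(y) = 3.36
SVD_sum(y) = [[-1.17,-2.16], [-1.10,-2.02]] + [[0.87,  -0.47], [-0.93,  0.51]]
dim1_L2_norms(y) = [2.65, 2.53]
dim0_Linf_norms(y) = [2.03, 2.63]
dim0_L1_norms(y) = [2.33, 4.14]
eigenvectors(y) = [[0.83, 0.66], [-0.56, 0.75]]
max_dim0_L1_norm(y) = 4.14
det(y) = -4.89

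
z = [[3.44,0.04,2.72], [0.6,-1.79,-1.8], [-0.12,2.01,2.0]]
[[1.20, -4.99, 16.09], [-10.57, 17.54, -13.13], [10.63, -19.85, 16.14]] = z@ [[-2.11,  -0.33,  2.62], [2.10,  -8.61,  5.68], [3.08,  -1.29,  2.52]]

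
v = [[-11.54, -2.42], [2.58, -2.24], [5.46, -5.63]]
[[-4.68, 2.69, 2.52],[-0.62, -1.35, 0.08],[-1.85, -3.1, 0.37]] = v @[[0.28, -0.29, -0.17], [0.6, 0.27, -0.23]]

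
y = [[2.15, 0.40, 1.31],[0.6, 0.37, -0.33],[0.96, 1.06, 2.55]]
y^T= [[2.15, 0.6, 0.96], [0.40, 0.37, 1.06], [1.31, -0.33, 2.55]]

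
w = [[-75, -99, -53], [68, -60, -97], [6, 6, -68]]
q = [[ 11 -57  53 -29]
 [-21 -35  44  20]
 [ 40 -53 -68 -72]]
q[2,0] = 40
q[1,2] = 44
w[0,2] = -53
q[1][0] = -21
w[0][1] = -99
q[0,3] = -29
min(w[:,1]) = -99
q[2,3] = -72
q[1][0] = -21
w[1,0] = 68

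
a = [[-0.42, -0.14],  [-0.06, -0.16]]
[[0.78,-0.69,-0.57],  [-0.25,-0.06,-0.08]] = a @ [[-2.71, 1.72, 1.37], [2.58, -0.26, -0.01]]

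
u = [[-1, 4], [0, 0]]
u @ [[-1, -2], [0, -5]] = [[1, -18], [0, 0]]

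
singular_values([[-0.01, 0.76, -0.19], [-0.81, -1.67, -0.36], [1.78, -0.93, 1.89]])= [2.79, 2.0, 0.0]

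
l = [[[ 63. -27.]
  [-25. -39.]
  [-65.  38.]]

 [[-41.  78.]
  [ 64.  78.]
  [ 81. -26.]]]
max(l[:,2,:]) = 81.0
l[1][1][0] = 64.0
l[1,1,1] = 78.0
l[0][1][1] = -39.0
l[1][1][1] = 78.0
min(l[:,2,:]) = -65.0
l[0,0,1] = -27.0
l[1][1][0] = 64.0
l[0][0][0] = 63.0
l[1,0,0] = -41.0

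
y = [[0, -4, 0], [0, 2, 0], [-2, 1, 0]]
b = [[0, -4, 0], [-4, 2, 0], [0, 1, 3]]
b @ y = [[0, -8, 0], [0, 20, 0], [-6, 5, 0]]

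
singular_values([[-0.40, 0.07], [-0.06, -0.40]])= [0.41, 0.4]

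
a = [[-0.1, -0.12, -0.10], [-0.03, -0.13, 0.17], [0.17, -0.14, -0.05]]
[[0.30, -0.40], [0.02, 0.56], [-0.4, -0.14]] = a @ [[-2.53, 0.33],[-0.05, 0.15],[-0.37, 3.48]]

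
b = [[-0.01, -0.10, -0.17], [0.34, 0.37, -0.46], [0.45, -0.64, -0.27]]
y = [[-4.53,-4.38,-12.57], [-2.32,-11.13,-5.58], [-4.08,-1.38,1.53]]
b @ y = [[0.97,1.39,0.42], [-0.52,-4.97,-7.04], [0.55,5.52,-2.5]]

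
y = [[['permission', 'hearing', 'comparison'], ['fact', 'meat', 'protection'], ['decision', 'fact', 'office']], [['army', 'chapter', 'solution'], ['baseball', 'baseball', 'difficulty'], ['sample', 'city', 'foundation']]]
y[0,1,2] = 'protection'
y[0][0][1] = 'hearing'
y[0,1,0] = 'fact'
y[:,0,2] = ['comparison', 'solution']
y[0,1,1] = 'meat'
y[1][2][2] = 'foundation'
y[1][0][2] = 'solution'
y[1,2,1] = 'city'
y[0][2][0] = 'decision'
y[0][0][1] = 'hearing'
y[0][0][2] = 'comparison'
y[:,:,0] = [['permission', 'fact', 'decision'], ['army', 'baseball', 'sample']]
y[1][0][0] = 'army'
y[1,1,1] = 'baseball'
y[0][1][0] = 'fact'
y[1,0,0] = 'army'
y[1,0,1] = 'chapter'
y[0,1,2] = 'protection'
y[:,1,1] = ['meat', 'baseball']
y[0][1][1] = 'meat'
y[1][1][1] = 'baseball'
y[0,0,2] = 'comparison'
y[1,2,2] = 'foundation'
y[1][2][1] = 'city'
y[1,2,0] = 'sample'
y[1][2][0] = 'sample'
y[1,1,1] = 'baseball'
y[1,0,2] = 'solution'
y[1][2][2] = 'foundation'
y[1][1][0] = 'baseball'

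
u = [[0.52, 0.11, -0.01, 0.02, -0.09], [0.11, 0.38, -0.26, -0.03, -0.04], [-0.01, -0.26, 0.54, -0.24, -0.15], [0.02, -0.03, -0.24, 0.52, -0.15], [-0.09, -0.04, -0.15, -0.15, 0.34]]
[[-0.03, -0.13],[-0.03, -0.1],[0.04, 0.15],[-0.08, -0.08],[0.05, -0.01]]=u@[[-0.03,-0.24], [-0.07,-0.11], [0.01,0.14], [-0.13,-0.12], [0.08,-0.09]]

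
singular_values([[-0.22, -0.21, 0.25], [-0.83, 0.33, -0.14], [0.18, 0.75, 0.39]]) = [0.92, 0.87, 0.36]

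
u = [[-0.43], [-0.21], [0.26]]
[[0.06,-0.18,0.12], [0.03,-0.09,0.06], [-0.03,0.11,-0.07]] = u @ [[-0.13, 0.42, -0.27]]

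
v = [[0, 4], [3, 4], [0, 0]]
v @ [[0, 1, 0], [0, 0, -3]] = [[0, 0, -12], [0, 3, -12], [0, 0, 0]]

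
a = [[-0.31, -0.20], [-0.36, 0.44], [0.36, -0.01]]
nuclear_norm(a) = 1.06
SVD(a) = [[-0.27, 0.77], [-0.83, -0.49], [0.5, -0.4]] @ diag([0.6415081020676106, 0.421268744368262]) @ [[0.87, -0.49], [-0.49, -0.87]]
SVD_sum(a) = [[-0.15,  0.08],  [-0.46,  0.26],  [0.28,  -0.16]] + [[-0.16, -0.28], [0.1, 0.18], [0.08, 0.15]]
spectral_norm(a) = 0.64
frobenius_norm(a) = 0.77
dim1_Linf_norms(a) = [0.31, 0.44, 0.36]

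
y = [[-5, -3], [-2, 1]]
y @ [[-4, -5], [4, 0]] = [[8, 25], [12, 10]]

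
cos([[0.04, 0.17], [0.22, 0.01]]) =[[0.98, -0.0], [-0.01, 0.98]]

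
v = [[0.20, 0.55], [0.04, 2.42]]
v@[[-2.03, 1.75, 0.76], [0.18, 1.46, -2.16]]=[[-0.31, 1.15, -1.04], [0.35, 3.60, -5.2]]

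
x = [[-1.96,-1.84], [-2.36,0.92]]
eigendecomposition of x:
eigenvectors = [[-0.86, 0.42], [-0.51, -0.91]]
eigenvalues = [-3.05, 2.01]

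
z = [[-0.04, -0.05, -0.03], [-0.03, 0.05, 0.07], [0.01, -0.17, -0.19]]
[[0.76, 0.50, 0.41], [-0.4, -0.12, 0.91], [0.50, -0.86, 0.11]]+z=[[0.72,0.45,0.38], [-0.43,-0.07,0.98], [0.51,-1.03,-0.08]]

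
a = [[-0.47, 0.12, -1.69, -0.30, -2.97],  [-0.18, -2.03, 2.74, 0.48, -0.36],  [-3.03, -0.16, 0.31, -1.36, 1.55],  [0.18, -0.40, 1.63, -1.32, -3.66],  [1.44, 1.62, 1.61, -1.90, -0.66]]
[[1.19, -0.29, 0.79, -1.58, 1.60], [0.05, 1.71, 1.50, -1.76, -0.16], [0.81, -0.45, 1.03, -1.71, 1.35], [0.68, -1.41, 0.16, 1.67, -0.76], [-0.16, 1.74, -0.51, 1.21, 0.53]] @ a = [[-0.88,  3.83,  -2.56,  -2.52,  2.52], [-5.42,  -3.26,  1.94,  1.39,  8.11], [-1.78,  3.72,  -2.90,  -2.17,  4.72], [-1.34,  1.02,  -3.46,  -1.86,  -6.87], [2.29,  -3.10,  7.71,  -1.03,  -5.72]]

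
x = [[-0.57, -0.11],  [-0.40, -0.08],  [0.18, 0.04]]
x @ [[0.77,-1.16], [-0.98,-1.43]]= [[-0.33, 0.82], [-0.23, 0.58], [0.1, -0.27]]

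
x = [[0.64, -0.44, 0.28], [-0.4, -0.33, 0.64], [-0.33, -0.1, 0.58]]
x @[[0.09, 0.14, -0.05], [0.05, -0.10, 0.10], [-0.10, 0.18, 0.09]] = [[0.01, 0.18, -0.05], [-0.12, 0.09, 0.04], [-0.09, 0.07, 0.06]]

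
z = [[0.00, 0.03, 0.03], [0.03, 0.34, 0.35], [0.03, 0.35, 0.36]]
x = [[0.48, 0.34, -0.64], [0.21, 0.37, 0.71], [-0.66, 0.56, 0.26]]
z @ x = [[-0.01, 0.03, 0.03], [-0.15, 0.33, 0.31], [-0.15, 0.34, 0.32]]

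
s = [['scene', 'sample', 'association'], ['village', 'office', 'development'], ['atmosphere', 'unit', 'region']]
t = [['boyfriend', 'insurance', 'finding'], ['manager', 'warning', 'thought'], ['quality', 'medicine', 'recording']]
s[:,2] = ['association', 'development', 'region']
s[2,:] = ['atmosphere', 'unit', 'region']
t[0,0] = 'boyfriend'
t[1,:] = ['manager', 'warning', 'thought']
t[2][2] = 'recording'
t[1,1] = 'warning'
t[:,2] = ['finding', 'thought', 'recording']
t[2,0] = 'quality'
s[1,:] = ['village', 'office', 'development']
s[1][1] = 'office'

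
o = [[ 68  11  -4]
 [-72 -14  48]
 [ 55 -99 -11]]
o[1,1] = -14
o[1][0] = -72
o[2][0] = 55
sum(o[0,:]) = 75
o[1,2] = 48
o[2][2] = -11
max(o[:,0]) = 68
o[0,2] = -4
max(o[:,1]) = 11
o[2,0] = 55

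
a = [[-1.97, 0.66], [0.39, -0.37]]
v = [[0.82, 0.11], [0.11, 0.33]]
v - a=[[2.79, -0.55], [-0.28, 0.70]]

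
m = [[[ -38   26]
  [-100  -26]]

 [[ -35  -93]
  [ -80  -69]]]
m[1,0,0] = -35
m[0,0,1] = 26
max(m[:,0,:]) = 26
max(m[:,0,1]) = 26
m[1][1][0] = -80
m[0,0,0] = -38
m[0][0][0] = -38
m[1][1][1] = -69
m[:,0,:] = [[-38, 26], [-35, -93]]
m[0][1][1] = -26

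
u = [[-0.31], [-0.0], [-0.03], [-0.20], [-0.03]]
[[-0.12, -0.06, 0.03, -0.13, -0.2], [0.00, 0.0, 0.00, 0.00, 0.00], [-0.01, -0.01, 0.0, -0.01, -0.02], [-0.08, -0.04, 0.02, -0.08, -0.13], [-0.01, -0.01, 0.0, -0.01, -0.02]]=u @ [[0.39, 0.20, -0.11, 0.42, 0.64]]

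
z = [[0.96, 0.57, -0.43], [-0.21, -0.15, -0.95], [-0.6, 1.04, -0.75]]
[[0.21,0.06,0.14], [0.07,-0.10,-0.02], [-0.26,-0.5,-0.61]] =z @ [[0.27, 0.26, 0.37], [-0.17, -0.27, -0.37], [-0.11, 0.09, 0.0]]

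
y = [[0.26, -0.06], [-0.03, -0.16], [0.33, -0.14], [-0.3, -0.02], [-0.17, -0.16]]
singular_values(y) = [0.55, 0.27]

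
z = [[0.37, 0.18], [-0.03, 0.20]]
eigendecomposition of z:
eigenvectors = [[0.97, -0.82], [-0.23, 0.58]]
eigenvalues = [0.33, 0.24]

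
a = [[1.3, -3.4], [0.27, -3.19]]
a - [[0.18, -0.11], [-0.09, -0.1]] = [[1.12,-3.29], [0.36,-3.09]]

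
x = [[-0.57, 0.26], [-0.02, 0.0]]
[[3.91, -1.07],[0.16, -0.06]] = x@ [[-7.99, 3.11],[-2.49, 2.69]]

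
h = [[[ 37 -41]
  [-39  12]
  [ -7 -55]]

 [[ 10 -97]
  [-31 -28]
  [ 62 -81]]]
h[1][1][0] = -31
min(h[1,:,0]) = -31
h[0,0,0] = 37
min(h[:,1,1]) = -28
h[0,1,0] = -39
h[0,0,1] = -41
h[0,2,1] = -55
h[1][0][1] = -97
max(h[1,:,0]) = 62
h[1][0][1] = -97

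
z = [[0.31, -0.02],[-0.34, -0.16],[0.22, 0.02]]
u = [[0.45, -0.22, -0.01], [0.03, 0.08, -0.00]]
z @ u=[[0.14, -0.07, -0.00], [-0.16, 0.06, 0.0], [0.10, -0.05, -0.00]]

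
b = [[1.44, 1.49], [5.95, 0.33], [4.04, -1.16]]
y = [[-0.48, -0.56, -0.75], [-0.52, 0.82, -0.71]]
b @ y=[[-1.47, 0.42, -2.14], [-3.03, -3.06, -4.7], [-1.34, -3.21, -2.21]]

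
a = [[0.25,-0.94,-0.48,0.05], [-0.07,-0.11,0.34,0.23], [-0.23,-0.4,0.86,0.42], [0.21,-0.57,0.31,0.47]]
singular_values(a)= [1.35, 1.14, 0.25, 0.03]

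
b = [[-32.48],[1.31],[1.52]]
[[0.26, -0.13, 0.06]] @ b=[[-8.52]]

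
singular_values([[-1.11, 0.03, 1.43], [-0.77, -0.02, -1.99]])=[2.45, 1.35]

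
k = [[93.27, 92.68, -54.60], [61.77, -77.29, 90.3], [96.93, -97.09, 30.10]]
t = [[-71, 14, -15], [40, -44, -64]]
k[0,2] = -54.6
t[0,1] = 14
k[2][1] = -97.09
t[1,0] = 40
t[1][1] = -44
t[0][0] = -71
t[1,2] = -64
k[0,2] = -54.6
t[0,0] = -71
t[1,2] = -64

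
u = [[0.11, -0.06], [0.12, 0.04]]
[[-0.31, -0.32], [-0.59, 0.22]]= u@[[-4.1, 0.07], [-2.34, 5.39]]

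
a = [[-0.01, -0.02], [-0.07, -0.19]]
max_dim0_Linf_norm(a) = 0.19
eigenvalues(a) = [-0.0, -0.2]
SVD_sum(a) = [[-0.01, -0.02], [-0.07, -0.19]] + [[-0.0,0.00], [0.0,-0.00]]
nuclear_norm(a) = 0.21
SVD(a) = [[-0.11, -0.99], [-0.99, 0.11]] @ diag([0.20370069962793205, 0.002454581652950983]) @ [[0.35, 0.94], [0.94, -0.35]]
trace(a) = -0.20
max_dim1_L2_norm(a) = 0.2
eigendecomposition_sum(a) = [[-0.00, 0.0], [0.00, -0.0]] + [[-0.01, -0.02], [-0.07, -0.19]]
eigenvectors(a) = [[0.94,0.11], [-0.35,0.99]]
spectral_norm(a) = 0.20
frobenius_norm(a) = 0.20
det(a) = 0.00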